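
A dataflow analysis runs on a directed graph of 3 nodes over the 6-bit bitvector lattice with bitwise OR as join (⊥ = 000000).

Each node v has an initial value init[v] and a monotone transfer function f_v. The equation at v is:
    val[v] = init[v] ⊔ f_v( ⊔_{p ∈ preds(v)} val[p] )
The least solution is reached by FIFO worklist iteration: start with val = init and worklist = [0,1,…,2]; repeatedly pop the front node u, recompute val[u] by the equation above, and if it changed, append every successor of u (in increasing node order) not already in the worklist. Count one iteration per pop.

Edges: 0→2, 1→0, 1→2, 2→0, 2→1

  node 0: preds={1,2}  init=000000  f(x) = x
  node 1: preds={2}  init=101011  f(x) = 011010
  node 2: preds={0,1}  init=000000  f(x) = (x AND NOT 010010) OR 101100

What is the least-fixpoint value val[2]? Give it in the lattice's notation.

Worklist (6 pops):
  #1 pop 0: in=101011 → 101011 (was 000000); enqueue []
  #2 pop 1: in=000000 → 111011 (was 101011); enqueue [0]
  #3 pop 2: in=111011 → 101101 (was 000000); enqueue [1]
  #4 pop 0: in=111111 → 111111 (was 101011); enqueue [2]
  #5 pop 1: in=101101 → 111011 (no change)
  #6 pop 2: in=111111 → 101101 (no change)

Fixpoint:
  val[0] = 111111
  val[1] = 111011
  val[2] = 101101

101101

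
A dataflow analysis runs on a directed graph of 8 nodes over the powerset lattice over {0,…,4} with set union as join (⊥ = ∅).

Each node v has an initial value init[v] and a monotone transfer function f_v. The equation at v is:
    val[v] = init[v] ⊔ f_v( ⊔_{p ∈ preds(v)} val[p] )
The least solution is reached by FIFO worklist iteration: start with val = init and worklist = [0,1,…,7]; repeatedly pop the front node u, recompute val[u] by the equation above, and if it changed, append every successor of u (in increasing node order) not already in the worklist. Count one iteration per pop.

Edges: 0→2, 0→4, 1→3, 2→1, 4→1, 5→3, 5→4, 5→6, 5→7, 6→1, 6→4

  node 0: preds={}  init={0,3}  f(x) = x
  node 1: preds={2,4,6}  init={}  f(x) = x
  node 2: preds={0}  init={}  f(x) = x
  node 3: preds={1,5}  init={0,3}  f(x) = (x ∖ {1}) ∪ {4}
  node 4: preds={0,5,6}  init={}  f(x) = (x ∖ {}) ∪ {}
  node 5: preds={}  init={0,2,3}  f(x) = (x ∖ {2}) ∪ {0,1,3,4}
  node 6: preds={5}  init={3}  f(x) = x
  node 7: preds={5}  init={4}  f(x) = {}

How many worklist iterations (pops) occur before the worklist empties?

12

Iteration log — 12 steps:
  step 1. node 0  ⊔preds={}  new={0,3}  stable
  step 2. node 1  ⊔preds={3}  new={3}  old={}  +wl: 
  step 3. node 2  ⊔preds={0,3}  new={0,3}  old={}  +wl: 1
  step 4. node 3  ⊔preds={0,2,3}  new={0,2,3,4}  old={0,3}  +wl: 
  step 5. node 4  ⊔preds={0,2,3}  new={0,2,3}  old={}  +wl: 
  step 6. node 5  ⊔preds={}  new={0,1,2,3,4}  old={0,2,3}  +wl: 3,4
  step 7. node 6  ⊔preds={0,1,2,3,4}  new={0,1,2,3,4}  old={3}  +wl: 
  step 8. node 7  ⊔preds={0,1,2,3,4}  new={4}  stable
  step 9. node 1  ⊔preds={0,1,2,3,4}  new={0,1,2,3,4}  old={3}  +wl: 
  step 10. node 3  ⊔preds={0,1,2,3,4}  new={0,2,3,4}  stable
  step 11. node 4  ⊔preds={0,1,2,3,4}  new={0,1,2,3,4}  old={0,2,3}  +wl: 1
  step 12. node 1  ⊔preds={0,1,2,3,4}  new={0,1,2,3,4}  stable

Least fixpoint reached:
  node 0: {0,3}
  node 1: {0,1,2,3,4}
  node 2: {0,3}
  node 3: {0,2,3,4}
  node 4: {0,1,2,3,4}
  node 5: {0,1,2,3,4}
  node 6: {0,1,2,3,4}
  node 7: {4}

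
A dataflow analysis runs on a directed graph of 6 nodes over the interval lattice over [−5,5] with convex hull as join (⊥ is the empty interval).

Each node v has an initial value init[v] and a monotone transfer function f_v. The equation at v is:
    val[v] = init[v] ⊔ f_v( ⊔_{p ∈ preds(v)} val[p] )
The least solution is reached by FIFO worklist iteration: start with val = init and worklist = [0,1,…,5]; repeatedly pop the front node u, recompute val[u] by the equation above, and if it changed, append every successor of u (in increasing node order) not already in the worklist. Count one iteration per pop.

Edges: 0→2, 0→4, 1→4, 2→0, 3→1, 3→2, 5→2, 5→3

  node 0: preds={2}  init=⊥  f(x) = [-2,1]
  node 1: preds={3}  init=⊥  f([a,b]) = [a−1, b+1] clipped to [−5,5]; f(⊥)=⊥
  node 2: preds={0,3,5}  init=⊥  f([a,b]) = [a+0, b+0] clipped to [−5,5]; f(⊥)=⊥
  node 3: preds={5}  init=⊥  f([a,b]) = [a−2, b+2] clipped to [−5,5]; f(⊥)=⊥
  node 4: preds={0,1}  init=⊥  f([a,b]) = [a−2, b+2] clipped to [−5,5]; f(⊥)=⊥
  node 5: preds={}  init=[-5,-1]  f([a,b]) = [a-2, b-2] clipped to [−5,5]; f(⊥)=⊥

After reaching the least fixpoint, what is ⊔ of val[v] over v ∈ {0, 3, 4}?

Iteration log — 10 steps:
  step 1. node 0  ⊔preds=⊥  new=[-2,1]  old=⊥  +wl: 
  step 2. node 1  ⊔preds=⊥  new=⊥  stable
  step 3. node 2  ⊔preds=[-5,1]  new=[-5,1]  old=⊥  +wl: 0
  step 4. node 3  ⊔preds=[-5,-1]  new=[-5,1]  old=⊥  +wl: 1,2
  step 5. node 4  ⊔preds=[-2,1]  new=[-4,3]  old=⊥  +wl: 
  step 6. node 5  ⊔preds=⊥  new=[-5,-1]  stable
  step 7. node 0  ⊔preds=[-5,1]  new=[-2,1]  stable
  step 8. node 1  ⊔preds=[-5,1]  new=[-5,2]  old=⊥  +wl: 4
  step 9. node 2  ⊔preds=[-5,1]  new=[-5,1]  stable
  step 10. node 4  ⊔preds=[-5,2]  new=[-5,4]  old=[-4,3]  +wl: 

Least fixpoint reached:
  node 0: [-2,1]
  node 1: [-5,2]
  node 2: [-5,1]
  node 3: [-5,1]
  node 4: [-5,4]
  node 5: [-5,-1]

[-5,4]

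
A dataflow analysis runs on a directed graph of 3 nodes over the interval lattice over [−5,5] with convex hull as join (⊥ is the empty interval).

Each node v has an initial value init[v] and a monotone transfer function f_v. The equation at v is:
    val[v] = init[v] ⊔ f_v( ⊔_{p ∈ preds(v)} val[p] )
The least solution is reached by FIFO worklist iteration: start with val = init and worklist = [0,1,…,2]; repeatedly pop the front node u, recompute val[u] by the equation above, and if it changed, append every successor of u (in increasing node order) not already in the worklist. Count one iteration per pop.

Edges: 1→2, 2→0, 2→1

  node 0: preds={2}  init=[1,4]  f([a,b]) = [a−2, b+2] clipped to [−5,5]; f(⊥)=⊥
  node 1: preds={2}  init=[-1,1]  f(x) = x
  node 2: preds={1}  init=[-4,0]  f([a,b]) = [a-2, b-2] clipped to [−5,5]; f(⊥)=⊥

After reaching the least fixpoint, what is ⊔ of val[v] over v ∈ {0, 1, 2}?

[-5,4]

Iteration log — 6 steps:
  step 1. node 0  ⊔preds=[-4,0]  new=[-5,4]  old=[1,4]  +wl: 
  step 2. node 1  ⊔preds=[-4,0]  new=[-4,1]  old=[-1,1]  +wl: 
  step 3. node 2  ⊔preds=[-4,1]  new=[-5,0]  old=[-4,0]  +wl: 0,1
  step 4. node 0  ⊔preds=[-5,0]  new=[-5,4]  stable
  step 5. node 1  ⊔preds=[-5,0]  new=[-5,1]  old=[-4,1]  +wl: 2
  step 6. node 2  ⊔preds=[-5,1]  new=[-5,0]  stable

Least fixpoint reached:
  node 0: [-5,4]
  node 1: [-5,1]
  node 2: [-5,0]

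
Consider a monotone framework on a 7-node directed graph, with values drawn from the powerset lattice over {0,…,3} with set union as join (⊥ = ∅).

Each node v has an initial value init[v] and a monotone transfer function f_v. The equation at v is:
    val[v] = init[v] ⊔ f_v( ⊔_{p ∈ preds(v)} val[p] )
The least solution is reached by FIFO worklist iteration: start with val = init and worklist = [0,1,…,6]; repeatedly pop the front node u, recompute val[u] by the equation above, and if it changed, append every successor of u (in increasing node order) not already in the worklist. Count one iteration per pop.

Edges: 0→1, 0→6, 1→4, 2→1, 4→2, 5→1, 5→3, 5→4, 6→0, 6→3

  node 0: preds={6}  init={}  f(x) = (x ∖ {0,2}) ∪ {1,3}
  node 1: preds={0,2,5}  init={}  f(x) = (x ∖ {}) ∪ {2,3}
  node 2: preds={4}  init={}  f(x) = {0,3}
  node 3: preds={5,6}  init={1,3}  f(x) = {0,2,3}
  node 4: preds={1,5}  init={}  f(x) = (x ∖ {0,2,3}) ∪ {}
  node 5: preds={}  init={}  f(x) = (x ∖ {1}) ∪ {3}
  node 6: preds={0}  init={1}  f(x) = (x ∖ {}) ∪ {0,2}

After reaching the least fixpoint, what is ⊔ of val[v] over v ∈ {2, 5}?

Iteration log — 12 steps:
  step 1. node 0  ⊔preds={1}  new={1,3}  old={}  +wl: 
  step 2. node 1  ⊔preds={1,3}  new={1,2,3}  old={}  +wl: 
  step 3. node 2  ⊔preds={}  new={0,3}  old={}  +wl: 1
  step 4. node 3  ⊔preds={1}  new={0,1,2,3}  old={1,3}  +wl: 
  step 5. node 4  ⊔preds={1,2,3}  new={1}  old={}  +wl: 2
  step 6. node 5  ⊔preds={}  new={3}  old={}  +wl: 3,4
  step 7. node 6  ⊔preds={1,3}  new={0,1,2,3}  old={1}  +wl: 0
  step 8. node 1  ⊔preds={0,1,3}  new={0,1,2,3}  old={1,2,3}  +wl: 
  step 9. node 2  ⊔preds={1}  new={0,3}  stable
  step 10. node 3  ⊔preds={0,1,2,3}  new={0,1,2,3}  stable
  step 11. node 4  ⊔preds={0,1,2,3}  new={1}  stable
  step 12. node 0  ⊔preds={0,1,2,3}  new={1,3}  stable

Least fixpoint reached:
  node 0: {1,3}
  node 1: {0,1,2,3}
  node 2: {0,3}
  node 3: {0,1,2,3}
  node 4: {1}
  node 5: {3}
  node 6: {0,1,2,3}

{0,3}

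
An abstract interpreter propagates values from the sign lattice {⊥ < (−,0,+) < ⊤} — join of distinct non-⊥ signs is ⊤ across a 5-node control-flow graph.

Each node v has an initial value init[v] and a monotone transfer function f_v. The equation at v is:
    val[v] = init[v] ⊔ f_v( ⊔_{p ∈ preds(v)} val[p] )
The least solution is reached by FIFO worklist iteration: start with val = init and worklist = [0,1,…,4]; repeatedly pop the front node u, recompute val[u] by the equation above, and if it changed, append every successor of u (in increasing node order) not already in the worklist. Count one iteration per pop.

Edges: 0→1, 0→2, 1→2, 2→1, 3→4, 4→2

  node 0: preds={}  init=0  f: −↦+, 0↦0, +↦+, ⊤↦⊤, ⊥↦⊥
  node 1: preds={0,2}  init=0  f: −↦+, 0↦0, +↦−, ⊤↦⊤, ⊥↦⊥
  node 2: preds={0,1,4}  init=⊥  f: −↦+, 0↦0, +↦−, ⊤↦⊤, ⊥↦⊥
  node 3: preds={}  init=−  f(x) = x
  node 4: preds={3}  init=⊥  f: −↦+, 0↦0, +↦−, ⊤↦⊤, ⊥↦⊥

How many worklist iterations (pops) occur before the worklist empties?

9

Trace (9 dequeues):
  [1] u=0 | in ⊥ | out 0 | ==
  [2] u=1 | in 0 | out 0 | ==
  [3] u=2 | in 0 | out 0 | prev ⊥ | push {1}
  [4] u=3 | in ⊥ | out − | ==
  [5] u=4 | in − | out + | prev ⊥ | push {2}
  [6] u=1 | in 0 | out 0 | ==
  [7] u=2 | in ⊤ | out ⊤ | prev 0 | push {1}
  [8] u=1 | in ⊤ | out ⊤ | prev 0 | push {2}
  [9] u=2 | in ⊤ | out ⊤ | ==

Converged values:
  [0] 0
  [1] ⊤
  [2] ⊤
  [3] −
  [4] +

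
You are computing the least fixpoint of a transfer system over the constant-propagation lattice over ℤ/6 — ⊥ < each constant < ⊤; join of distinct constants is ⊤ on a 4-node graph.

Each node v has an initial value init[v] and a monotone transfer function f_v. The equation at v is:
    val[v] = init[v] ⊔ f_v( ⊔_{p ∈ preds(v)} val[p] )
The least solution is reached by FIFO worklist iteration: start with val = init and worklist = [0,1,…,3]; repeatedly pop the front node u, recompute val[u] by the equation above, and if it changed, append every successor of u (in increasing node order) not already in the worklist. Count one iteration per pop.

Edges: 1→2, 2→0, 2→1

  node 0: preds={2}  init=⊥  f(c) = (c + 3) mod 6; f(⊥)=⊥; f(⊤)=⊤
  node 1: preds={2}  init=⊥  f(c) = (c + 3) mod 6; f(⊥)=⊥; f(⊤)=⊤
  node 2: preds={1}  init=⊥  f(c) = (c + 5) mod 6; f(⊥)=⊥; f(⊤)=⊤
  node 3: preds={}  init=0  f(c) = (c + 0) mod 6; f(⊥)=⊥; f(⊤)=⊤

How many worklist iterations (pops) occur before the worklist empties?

Worklist (4 pops):
  #1 pop 0: in=⊥ → ⊥ (no change)
  #2 pop 1: in=⊥ → ⊥ (no change)
  #3 pop 2: in=⊥ → ⊥ (no change)
  #4 pop 3: in=⊥ → 0 (no change)

Fixpoint:
  val[0] = ⊥
  val[1] = ⊥
  val[2] = ⊥
  val[3] = 0

4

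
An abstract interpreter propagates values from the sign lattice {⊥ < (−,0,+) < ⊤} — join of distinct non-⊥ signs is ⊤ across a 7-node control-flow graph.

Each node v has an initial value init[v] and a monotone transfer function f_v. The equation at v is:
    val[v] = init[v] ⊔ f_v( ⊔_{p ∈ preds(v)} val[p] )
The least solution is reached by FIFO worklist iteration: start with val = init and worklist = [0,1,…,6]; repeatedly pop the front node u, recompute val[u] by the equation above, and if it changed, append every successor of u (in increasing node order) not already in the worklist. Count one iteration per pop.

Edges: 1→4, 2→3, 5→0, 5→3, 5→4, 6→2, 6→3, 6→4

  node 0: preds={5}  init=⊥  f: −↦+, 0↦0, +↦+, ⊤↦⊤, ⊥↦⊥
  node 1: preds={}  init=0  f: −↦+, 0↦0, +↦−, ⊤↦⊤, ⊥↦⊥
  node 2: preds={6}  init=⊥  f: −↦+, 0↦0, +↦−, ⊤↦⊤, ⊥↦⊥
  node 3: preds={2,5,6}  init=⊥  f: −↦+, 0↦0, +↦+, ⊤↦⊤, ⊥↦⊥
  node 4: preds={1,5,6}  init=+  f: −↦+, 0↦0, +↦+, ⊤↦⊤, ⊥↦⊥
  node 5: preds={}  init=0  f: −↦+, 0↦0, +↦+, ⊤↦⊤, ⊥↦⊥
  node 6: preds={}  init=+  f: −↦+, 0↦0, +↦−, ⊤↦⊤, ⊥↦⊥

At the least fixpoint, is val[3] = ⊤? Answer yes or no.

Trace (7 dequeues):
  [1] u=0 | in 0 | out 0 | prev ⊥ | push {}
  [2] u=1 | in ⊥ | out 0 | ==
  [3] u=2 | in + | out − | prev ⊥ | push {}
  [4] u=3 | in ⊤ | out ⊤ | prev ⊥ | push {}
  [5] u=4 | in ⊤ | out ⊤ | prev + | push {}
  [6] u=5 | in ⊥ | out 0 | ==
  [7] u=6 | in ⊥ | out + | ==

Converged values:
  [0] 0
  [1] 0
  [2] −
  [3] ⊤
  [4] ⊤
  [5] 0
  [6] +

yes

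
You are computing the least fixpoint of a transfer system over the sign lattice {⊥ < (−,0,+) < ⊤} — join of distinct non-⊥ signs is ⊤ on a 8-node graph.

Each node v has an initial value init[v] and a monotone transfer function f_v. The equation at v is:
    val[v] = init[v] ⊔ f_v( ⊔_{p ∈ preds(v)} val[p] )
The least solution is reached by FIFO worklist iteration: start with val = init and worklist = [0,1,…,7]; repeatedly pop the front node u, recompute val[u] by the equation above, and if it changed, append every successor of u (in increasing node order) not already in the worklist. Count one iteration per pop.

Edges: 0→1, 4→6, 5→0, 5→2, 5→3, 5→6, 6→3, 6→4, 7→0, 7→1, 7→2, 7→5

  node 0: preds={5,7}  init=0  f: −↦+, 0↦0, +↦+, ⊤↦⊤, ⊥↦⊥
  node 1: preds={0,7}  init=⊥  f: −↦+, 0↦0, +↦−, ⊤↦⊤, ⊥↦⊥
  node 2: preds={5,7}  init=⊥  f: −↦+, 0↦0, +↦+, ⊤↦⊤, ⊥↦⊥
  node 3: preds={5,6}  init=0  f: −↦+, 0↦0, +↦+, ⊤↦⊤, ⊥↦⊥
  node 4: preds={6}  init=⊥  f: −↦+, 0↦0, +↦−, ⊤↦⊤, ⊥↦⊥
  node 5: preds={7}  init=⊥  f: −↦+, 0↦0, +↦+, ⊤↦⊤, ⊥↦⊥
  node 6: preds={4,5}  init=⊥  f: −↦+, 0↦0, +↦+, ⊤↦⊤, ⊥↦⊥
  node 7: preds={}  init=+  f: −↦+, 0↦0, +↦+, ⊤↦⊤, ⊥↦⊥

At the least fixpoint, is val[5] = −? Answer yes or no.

no

Worklist (16 pops):
  #1 pop 0: in=+ → ⊤ (was 0); enqueue []
  #2 pop 1: in=⊤ → ⊤ (was ⊥); enqueue []
  #3 pop 2: in=+ → + (was ⊥); enqueue []
  #4 pop 3: in=⊥ → 0 (no change)
  #5 pop 4: in=⊥ → ⊥ (no change)
  #6 pop 5: in=+ → + (was ⊥); enqueue [0,2,3]
  #7 pop 6: in=+ → + (was ⊥); enqueue [4]
  #8 pop 7: in=⊥ → + (no change)
  #9 pop 0: in=+ → ⊤ (no change)
  #10 pop 2: in=+ → + (no change)
  #11 pop 3: in=+ → ⊤ (was 0); enqueue []
  #12 pop 4: in=+ → − (was ⊥); enqueue [6]
  #13 pop 6: in=⊤ → ⊤ (was +); enqueue [3,4]
  #14 pop 3: in=⊤ → ⊤ (no change)
  #15 pop 4: in=⊤ → ⊤ (was −); enqueue [6]
  #16 pop 6: in=⊤ → ⊤ (no change)

Fixpoint:
  val[0] = ⊤
  val[1] = ⊤
  val[2] = +
  val[3] = ⊤
  val[4] = ⊤
  val[5] = +
  val[6] = ⊤
  val[7] = +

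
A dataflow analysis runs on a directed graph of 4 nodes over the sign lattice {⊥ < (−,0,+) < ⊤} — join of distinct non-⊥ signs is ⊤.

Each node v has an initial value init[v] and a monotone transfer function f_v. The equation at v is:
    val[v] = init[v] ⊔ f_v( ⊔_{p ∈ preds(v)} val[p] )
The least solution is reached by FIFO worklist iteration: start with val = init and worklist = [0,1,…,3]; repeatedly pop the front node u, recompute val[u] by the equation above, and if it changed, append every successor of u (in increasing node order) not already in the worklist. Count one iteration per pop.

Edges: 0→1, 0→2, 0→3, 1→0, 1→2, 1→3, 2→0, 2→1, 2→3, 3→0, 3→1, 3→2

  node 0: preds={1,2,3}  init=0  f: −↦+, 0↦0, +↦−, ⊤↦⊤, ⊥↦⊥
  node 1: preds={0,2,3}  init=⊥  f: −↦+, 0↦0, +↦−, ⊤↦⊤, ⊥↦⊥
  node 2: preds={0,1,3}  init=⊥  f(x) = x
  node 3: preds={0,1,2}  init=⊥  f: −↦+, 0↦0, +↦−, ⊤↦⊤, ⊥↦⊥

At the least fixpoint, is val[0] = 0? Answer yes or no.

yes

Trace (7 dequeues):
  [1] u=0 | in ⊥ | out 0 | ==
  [2] u=1 | in 0 | out 0 | prev ⊥ | push {0}
  [3] u=2 | in 0 | out 0 | prev ⊥ | push {1}
  [4] u=3 | in 0 | out 0 | prev ⊥ | push {2}
  [5] u=0 | in 0 | out 0 | ==
  [6] u=1 | in 0 | out 0 | ==
  [7] u=2 | in 0 | out 0 | ==

Converged values:
  [0] 0
  [1] 0
  [2] 0
  [3] 0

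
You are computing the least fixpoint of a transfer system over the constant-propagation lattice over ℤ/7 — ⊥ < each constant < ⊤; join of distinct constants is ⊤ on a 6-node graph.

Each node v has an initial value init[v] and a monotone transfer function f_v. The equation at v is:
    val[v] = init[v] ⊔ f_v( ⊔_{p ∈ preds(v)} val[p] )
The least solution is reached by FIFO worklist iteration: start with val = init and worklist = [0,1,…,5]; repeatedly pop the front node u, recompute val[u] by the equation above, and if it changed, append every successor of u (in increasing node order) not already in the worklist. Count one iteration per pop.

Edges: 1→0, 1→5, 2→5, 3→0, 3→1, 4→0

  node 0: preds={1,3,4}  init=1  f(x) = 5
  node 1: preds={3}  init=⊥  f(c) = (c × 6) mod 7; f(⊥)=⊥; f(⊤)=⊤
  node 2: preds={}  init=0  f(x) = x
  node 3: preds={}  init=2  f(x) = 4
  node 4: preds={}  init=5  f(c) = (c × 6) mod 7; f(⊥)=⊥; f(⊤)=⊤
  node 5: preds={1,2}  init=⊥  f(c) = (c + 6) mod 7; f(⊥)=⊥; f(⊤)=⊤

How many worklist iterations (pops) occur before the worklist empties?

10

Trace (10 dequeues):
  [1] u=0 | in ⊤ | out ⊤ | prev 1 | push {}
  [2] u=1 | in 2 | out 5 | prev ⊥ | push {0}
  [3] u=2 | in ⊥ | out 0 | ==
  [4] u=3 | in ⊥ | out ⊤ | prev 2 | push {1}
  [5] u=4 | in ⊥ | out 5 | ==
  [6] u=5 | in ⊤ | out ⊤ | prev ⊥ | push {}
  [7] u=0 | in ⊤ | out ⊤ | ==
  [8] u=1 | in ⊤ | out ⊤ | prev 5 | push {0,5}
  [9] u=0 | in ⊤ | out ⊤ | ==
  [10] u=5 | in ⊤ | out ⊤ | ==

Converged values:
  [0] ⊤
  [1] ⊤
  [2] 0
  [3] ⊤
  [4] 5
  [5] ⊤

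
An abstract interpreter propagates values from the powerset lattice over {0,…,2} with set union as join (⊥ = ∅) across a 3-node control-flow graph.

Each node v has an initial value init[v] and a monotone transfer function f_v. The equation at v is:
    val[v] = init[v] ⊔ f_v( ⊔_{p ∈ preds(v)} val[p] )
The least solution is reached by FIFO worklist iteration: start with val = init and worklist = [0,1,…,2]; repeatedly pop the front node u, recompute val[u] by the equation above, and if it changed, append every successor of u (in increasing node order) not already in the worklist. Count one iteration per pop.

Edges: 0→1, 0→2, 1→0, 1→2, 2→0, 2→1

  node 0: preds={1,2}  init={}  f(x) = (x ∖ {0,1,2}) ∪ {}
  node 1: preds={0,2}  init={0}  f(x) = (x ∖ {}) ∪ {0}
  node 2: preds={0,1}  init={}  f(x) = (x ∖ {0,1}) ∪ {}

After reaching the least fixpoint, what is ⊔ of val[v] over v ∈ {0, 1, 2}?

{0}

Worklist (3 pops):
  #1 pop 0: in={0} → {} (no change)
  #2 pop 1: in={} → {0} (no change)
  #3 pop 2: in={0} → {} (no change)

Fixpoint:
  val[0] = {}
  val[1] = {0}
  val[2] = {}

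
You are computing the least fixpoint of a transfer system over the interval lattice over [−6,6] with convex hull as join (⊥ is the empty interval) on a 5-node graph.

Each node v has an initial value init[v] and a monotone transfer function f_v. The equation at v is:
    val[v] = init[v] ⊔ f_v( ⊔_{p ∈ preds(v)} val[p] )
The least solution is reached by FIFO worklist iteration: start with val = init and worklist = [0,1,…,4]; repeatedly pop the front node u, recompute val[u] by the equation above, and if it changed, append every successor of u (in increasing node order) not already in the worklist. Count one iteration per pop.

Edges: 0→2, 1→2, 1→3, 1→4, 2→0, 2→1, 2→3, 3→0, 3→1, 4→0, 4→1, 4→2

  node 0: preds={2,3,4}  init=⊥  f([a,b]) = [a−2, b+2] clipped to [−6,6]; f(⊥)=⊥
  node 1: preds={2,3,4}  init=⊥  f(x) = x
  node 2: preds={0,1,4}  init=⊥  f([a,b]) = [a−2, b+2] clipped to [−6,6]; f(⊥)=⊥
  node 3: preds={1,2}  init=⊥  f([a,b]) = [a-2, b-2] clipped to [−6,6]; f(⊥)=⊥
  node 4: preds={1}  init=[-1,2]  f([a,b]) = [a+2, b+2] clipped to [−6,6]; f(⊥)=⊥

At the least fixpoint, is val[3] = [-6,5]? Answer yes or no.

Iteration log — 13 steps:
  step 1. node 0  ⊔preds=[-1,2]  new=[-3,4]  old=⊥  +wl: 
  step 2. node 1  ⊔preds=[-1,2]  new=[-1,2]  old=⊥  +wl: 
  step 3. node 2  ⊔preds=[-3,4]  new=[-5,6]  old=⊥  +wl: 0,1
  step 4. node 3  ⊔preds=[-5,6]  new=[-6,4]  old=⊥  +wl: 
  step 5. node 4  ⊔preds=[-1,2]  new=[-1,4]  old=[-1,2]  +wl: 2
  step 6. node 0  ⊔preds=[-6,6]  new=[-6,6]  old=[-3,4]  +wl: 
  step 7. node 1  ⊔preds=[-6,6]  new=[-6,6]  old=[-1,2]  +wl: 3,4
  step 8. node 2  ⊔preds=[-6,6]  new=[-6,6]  old=[-5,6]  +wl: 0,1
  step 9. node 3  ⊔preds=[-6,6]  new=[-6,4]  stable
  step 10. node 4  ⊔preds=[-6,6]  new=[-4,6]  old=[-1,4]  +wl: 2
  step 11. node 0  ⊔preds=[-6,6]  new=[-6,6]  stable
  step 12. node 1  ⊔preds=[-6,6]  new=[-6,6]  stable
  step 13. node 2  ⊔preds=[-6,6]  new=[-6,6]  stable

Least fixpoint reached:
  node 0: [-6,6]
  node 1: [-6,6]
  node 2: [-6,6]
  node 3: [-6,4]
  node 4: [-4,6]

no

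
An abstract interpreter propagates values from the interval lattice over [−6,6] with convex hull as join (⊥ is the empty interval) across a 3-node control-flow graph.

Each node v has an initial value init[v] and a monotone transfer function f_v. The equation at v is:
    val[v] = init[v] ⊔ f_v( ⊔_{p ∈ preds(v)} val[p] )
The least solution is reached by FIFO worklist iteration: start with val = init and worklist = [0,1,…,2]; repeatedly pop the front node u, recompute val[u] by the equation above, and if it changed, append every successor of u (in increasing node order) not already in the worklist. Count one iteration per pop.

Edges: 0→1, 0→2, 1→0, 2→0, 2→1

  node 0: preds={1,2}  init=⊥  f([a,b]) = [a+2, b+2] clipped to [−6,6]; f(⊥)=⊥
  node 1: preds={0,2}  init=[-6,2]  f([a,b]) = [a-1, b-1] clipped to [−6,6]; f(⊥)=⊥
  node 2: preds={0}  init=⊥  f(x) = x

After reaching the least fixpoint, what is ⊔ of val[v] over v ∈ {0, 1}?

Iteration log — 8 steps:
  step 1. node 0  ⊔preds=[-6,2]  new=[-4,4]  old=⊥  +wl: 
  step 2. node 1  ⊔preds=[-4,4]  new=[-6,3]  old=[-6,2]  +wl: 0
  step 3. node 2  ⊔preds=[-4,4]  new=[-4,4]  old=⊥  +wl: 1
  step 4. node 0  ⊔preds=[-6,4]  new=[-4,6]  old=[-4,4]  +wl: 2
  step 5. node 1  ⊔preds=[-4,6]  new=[-6,5]  old=[-6,3]  +wl: 0
  step 6. node 2  ⊔preds=[-4,6]  new=[-4,6]  old=[-4,4]  +wl: 1
  step 7. node 0  ⊔preds=[-6,6]  new=[-4,6]  stable
  step 8. node 1  ⊔preds=[-4,6]  new=[-6,5]  stable

Least fixpoint reached:
  node 0: [-4,6]
  node 1: [-6,5]
  node 2: [-4,6]

[-6,6]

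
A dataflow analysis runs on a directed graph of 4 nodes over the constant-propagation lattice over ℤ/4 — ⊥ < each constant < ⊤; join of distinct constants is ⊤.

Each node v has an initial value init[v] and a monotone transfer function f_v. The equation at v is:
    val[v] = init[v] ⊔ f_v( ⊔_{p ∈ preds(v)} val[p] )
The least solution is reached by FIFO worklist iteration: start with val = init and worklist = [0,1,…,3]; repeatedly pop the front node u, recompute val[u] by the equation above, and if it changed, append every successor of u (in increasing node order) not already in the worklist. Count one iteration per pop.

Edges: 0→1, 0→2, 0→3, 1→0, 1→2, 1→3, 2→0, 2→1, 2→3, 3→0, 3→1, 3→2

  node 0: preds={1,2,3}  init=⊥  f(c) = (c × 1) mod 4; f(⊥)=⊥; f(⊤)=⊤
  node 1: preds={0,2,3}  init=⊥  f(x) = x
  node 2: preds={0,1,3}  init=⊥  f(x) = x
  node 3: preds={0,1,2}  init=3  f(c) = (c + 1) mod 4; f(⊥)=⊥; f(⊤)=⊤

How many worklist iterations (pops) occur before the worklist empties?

10

Trace (10 dequeues):
  [1] u=0 | in 3 | out 3 | prev ⊥ | push {}
  [2] u=1 | in 3 | out 3 | prev ⊥ | push {0}
  [3] u=2 | in 3 | out 3 | prev ⊥ | push {1}
  [4] u=3 | in 3 | out ⊤ | prev 3 | push {2}
  [5] u=0 | in ⊤ | out ⊤ | prev 3 | push {3}
  [6] u=1 | in ⊤ | out ⊤ | prev 3 | push {0}
  [7] u=2 | in ⊤ | out ⊤ | prev 3 | push {1}
  [8] u=3 | in ⊤ | out ⊤ | ==
  [9] u=0 | in ⊤ | out ⊤ | ==
  [10] u=1 | in ⊤ | out ⊤ | ==

Converged values:
  [0] ⊤
  [1] ⊤
  [2] ⊤
  [3] ⊤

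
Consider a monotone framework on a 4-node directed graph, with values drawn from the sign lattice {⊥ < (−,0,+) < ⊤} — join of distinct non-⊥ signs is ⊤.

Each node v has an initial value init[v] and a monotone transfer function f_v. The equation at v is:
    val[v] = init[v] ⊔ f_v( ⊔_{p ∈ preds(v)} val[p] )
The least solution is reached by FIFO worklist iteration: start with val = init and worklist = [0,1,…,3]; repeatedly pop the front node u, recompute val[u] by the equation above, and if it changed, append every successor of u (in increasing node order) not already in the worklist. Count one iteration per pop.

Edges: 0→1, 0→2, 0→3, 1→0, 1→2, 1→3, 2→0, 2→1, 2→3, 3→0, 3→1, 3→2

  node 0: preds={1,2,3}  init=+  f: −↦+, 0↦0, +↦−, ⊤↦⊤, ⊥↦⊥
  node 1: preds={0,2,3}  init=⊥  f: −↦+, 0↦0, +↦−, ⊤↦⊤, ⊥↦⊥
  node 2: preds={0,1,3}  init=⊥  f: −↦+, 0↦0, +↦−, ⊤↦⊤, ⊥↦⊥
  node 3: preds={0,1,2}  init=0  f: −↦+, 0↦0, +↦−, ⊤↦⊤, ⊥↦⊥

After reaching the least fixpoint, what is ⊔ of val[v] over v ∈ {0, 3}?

Worklist (7 pops):
  #1 pop 0: in=0 → ⊤ (was +); enqueue []
  #2 pop 1: in=⊤ → ⊤ (was ⊥); enqueue [0]
  #3 pop 2: in=⊤ → ⊤ (was ⊥); enqueue [1]
  #4 pop 3: in=⊤ → ⊤ (was 0); enqueue [2]
  #5 pop 0: in=⊤ → ⊤ (no change)
  #6 pop 1: in=⊤ → ⊤ (no change)
  #7 pop 2: in=⊤ → ⊤ (no change)

Fixpoint:
  val[0] = ⊤
  val[1] = ⊤
  val[2] = ⊤
  val[3] = ⊤

⊤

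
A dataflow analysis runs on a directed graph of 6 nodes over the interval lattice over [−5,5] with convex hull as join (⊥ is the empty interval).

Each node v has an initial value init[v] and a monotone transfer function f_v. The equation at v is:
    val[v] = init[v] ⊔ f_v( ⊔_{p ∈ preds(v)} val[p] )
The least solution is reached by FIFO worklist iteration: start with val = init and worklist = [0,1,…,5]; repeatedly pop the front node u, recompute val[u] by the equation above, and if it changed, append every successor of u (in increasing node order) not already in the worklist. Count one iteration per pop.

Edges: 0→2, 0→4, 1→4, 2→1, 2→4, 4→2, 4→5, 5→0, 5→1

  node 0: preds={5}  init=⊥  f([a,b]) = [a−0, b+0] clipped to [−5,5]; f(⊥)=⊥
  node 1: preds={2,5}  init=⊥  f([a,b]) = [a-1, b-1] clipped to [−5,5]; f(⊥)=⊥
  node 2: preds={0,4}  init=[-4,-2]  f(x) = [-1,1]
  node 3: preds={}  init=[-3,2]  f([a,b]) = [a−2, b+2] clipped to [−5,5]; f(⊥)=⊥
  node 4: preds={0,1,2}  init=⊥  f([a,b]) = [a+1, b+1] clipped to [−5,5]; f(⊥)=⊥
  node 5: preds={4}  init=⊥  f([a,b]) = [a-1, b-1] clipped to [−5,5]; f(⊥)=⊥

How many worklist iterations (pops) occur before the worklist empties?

11

Trace (11 dequeues):
  [1] u=0 | in ⊥ | out ⊥ | ==
  [2] u=1 | in [-4,-2] | out [-5,-3] | prev ⊥ | push {}
  [3] u=2 | in ⊥ | out [-4,1] | prev [-4,-2] | push {1}
  [4] u=3 | in ⊥ | out [-3,2] | ==
  [5] u=4 | in [-5,1] | out [-4,2] | prev ⊥ | push {2}
  [6] u=5 | in [-4,2] | out [-5,1] | prev ⊥ | push {0}
  [7] u=1 | in [-5,1] | out [-5,0] | prev [-5,-3] | push {4}
  [8] u=2 | in [-4,2] | out [-4,1] | ==
  [9] u=0 | in [-5,1] | out [-5,1] | prev ⊥ | push {2}
  [10] u=4 | in [-5,1] | out [-4,2] | ==
  [11] u=2 | in [-5,2] | out [-4,1] | ==

Converged values:
  [0] [-5,1]
  [1] [-5,0]
  [2] [-4,1]
  [3] [-3,2]
  [4] [-4,2]
  [5] [-5,1]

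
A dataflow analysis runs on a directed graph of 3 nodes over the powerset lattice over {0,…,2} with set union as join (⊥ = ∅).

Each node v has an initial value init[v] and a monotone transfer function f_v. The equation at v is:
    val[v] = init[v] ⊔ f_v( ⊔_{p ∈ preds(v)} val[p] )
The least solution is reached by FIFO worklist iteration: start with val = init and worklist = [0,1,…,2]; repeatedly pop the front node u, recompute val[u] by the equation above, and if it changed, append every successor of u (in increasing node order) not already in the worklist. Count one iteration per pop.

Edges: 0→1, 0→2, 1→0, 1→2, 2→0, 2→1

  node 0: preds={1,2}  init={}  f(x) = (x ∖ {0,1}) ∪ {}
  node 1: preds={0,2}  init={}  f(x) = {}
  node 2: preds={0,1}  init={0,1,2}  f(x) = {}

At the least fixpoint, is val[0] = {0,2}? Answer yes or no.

Trace (3 dequeues):
  [1] u=0 | in {0,1,2} | out {2} | prev {} | push {}
  [2] u=1 | in {0,1,2} | out {} | ==
  [3] u=2 | in {2} | out {0,1,2} | ==

Converged values:
  [0] {2}
  [1] {}
  [2] {0,1,2}

no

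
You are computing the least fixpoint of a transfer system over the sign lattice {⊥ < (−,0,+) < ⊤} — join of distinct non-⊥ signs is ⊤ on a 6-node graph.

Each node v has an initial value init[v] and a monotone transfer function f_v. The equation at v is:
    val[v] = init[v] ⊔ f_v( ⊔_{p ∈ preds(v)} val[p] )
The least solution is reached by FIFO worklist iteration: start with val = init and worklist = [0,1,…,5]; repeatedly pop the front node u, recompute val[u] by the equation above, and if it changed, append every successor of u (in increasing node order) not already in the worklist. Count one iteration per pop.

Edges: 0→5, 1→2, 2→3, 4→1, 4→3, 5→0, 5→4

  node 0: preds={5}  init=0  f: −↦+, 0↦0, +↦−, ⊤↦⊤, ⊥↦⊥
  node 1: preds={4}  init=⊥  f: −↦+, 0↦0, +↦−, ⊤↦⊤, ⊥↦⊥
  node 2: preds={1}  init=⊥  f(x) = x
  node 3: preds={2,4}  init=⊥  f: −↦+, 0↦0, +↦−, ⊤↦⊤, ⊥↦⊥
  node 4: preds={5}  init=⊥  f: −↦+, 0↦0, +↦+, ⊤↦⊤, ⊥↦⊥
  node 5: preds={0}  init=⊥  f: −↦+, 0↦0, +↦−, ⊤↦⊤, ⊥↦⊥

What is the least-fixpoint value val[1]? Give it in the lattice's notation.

Worklist (12 pops):
  #1 pop 0: in=⊥ → 0 (no change)
  #2 pop 1: in=⊥ → ⊥ (no change)
  #3 pop 2: in=⊥ → ⊥ (no change)
  #4 pop 3: in=⊥ → ⊥ (no change)
  #5 pop 4: in=⊥ → ⊥ (no change)
  #6 pop 5: in=0 → 0 (was ⊥); enqueue [0,4]
  #7 pop 0: in=0 → 0 (no change)
  #8 pop 4: in=0 → 0 (was ⊥); enqueue [1,3]
  #9 pop 1: in=0 → 0 (was ⊥); enqueue [2]
  #10 pop 3: in=0 → 0 (was ⊥); enqueue []
  #11 pop 2: in=0 → 0 (was ⊥); enqueue [3]
  #12 pop 3: in=0 → 0 (no change)

Fixpoint:
  val[0] = 0
  val[1] = 0
  val[2] = 0
  val[3] = 0
  val[4] = 0
  val[5] = 0

0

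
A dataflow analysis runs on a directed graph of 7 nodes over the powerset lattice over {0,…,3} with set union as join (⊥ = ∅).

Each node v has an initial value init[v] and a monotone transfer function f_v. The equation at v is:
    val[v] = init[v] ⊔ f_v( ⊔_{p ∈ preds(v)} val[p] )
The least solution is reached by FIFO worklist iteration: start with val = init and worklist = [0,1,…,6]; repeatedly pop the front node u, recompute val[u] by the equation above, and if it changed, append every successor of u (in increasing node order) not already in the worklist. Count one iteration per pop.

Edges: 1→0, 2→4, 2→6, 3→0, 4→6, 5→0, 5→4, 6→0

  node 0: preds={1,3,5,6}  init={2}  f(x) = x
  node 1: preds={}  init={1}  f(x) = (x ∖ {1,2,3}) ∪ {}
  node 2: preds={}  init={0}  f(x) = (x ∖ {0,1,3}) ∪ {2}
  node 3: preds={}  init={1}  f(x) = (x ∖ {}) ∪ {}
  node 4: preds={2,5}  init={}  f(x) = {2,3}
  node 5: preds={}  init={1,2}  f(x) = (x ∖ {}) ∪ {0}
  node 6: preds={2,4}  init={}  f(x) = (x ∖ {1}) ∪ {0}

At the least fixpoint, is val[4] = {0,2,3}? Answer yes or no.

no

Worklist (9 pops):
  #1 pop 0: in={1,2} → {1,2} (was {2}); enqueue []
  #2 pop 1: in={} → {1} (no change)
  #3 pop 2: in={} → {0,2} (was {0}); enqueue []
  #4 pop 3: in={} → {1} (no change)
  #5 pop 4: in={0,1,2} → {2,3} (was {}); enqueue []
  #6 pop 5: in={} → {0,1,2} (was {1,2}); enqueue [0,4]
  #7 pop 6: in={0,2,3} → {0,2,3} (was {}); enqueue []
  #8 pop 0: in={0,1,2,3} → {0,1,2,3} (was {1,2}); enqueue []
  #9 pop 4: in={0,1,2} → {2,3} (no change)

Fixpoint:
  val[0] = {0,1,2,3}
  val[1] = {1}
  val[2] = {0,2}
  val[3] = {1}
  val[4] = {2,3}
  val[5] = {0,1,2}
  val[6] = {0,2,3}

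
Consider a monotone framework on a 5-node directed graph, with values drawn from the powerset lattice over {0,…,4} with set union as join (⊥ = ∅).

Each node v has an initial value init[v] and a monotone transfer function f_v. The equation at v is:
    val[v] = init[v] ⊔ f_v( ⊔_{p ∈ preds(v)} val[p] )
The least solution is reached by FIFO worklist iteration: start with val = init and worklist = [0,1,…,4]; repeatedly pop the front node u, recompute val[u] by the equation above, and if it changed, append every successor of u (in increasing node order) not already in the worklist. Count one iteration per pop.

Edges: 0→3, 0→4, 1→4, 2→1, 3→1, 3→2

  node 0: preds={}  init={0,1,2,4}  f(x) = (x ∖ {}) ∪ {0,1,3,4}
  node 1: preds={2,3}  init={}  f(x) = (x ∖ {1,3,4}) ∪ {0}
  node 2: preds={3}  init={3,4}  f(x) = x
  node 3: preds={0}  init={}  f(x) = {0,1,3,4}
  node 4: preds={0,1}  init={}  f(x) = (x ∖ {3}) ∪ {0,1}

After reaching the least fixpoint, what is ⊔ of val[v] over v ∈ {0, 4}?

Trace (8 dequeues):
  [1] u=0 | in {} | out {0,1,2,3,4} | prev {0,1,2,4} | push {}
  [2] u=1 | in {3,4} | out {0} | prev {} | push {}
  [3] u=2 | in {} | out {3,4} | ==
  [4] u=3 | in {0,1,2,3,4} | out {0,1,3,4} | prev {} | push {1,2}
  [5] u=4 | in {0,1,2,3,4} | out {0,1,2,4} | prev {} | push {}
  [6] u=1 | in {0,1,3,4} | out {0} | ==
  [7] u=2 | in {0,1,3,4} | out {0,1,3,4} | prev {3,4} | push {1}
  [8] u=1 | in {0,1,3,4} | out {0} | ==

Converged values:
  [0] {0,1,2,3,4}
  [1] {0}
  [2] {0,1,3,4}
  [3] {0,1,3,4}
  [4] {0,1,2,4}

{0,1,2,3,4}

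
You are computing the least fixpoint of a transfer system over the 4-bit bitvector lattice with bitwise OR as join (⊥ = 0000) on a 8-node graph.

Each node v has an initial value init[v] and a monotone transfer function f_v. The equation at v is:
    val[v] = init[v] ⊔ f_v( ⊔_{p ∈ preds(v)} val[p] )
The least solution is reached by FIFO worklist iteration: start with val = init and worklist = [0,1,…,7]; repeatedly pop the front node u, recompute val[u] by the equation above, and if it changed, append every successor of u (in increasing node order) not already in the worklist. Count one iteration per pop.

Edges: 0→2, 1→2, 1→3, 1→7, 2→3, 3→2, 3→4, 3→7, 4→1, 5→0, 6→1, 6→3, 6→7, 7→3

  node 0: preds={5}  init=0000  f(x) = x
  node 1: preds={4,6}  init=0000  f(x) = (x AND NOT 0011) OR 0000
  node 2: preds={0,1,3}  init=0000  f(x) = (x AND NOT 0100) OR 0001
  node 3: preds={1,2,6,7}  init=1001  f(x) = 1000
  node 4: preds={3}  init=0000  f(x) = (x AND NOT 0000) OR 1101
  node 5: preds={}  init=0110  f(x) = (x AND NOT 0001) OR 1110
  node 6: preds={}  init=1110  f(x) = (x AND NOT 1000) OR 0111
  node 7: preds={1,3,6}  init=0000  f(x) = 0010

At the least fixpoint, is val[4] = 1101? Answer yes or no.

yes

Worklist (12 pops):
  #1 pop 0: in=0110 → 0110 (was 0000); enqueue []
  #2 pop 1: in=1110 → 1100 (was 0000); enqueue []
  #3 pop 2: in=1111 → 1011 (was 0000); enqueue []
  #4 pop 3: in=1111 → 1001 (no change)
  #5 pop 4: in=1001 → 1101 (was 0000); enqueue [1]
  #6 pop 5: in=0000 → 1110 (was 0110); enqueue [0]
  #7 pop 6: in=0000 → 1111 (was 1110); enqueue [3]
  #8 pop 7: in=1111 → 0010 (was 0000); enqueue []
  #9 pop 1: in=1111 → 1100 (no change)
  #10 pop 0: in=1110 → 1110 (was 0110); enqueue [2]
  #11 pop 3: in=1111 → 1001 (no change)
  #12 pop 2: in=1111 → 1011 (no change)

Fixpoint:
  val[0] = 1110
  val[1] = 1100
  val[2] = 1011
  val[3] = 1001
  val[4] = 1101
  val[5] = 1110
  val[6] = 1111
  val[7] = 0010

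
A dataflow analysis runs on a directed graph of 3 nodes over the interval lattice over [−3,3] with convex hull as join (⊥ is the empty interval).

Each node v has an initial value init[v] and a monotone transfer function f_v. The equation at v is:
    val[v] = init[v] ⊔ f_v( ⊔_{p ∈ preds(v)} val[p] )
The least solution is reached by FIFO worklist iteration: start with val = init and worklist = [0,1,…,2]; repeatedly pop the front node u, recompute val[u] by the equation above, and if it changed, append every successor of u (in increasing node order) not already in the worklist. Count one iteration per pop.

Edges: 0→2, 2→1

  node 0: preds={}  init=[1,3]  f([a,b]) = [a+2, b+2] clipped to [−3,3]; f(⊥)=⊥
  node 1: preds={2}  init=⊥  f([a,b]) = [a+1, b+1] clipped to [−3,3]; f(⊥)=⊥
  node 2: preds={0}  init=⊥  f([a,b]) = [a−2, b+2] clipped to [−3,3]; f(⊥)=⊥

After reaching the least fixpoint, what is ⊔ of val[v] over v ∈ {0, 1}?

Worklist (4 pops):
  #1 pop 0: in=⊥ → [1,3] (no change)
  #2 pop 1: in=⊥ → ⊥ (no change)
  #3 pop 2: in=[1,3] → [-1,3] (was ⊥); enqueue [1]
  #4 pop 1: in=[-1,3] → [0,3] (was ⊥); enqueue []

Fixpoint:
  val[0] = [1,3]
  val[1] = [0,3]
  val[2] = [-1,3]

[0,3]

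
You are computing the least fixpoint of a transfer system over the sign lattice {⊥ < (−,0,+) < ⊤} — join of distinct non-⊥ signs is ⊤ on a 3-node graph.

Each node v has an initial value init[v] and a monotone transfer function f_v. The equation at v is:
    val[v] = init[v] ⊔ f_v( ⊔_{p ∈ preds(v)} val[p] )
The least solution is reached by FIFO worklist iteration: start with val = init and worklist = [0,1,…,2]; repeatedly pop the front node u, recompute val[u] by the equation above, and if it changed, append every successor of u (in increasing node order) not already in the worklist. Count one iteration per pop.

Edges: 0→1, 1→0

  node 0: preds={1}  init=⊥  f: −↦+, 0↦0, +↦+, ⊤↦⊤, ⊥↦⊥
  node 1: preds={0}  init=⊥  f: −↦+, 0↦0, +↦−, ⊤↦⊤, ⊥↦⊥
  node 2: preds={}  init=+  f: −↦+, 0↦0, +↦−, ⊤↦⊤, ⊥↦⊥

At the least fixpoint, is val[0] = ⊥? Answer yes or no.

yes

Trace (3 dequeues):
  [1] u=0 | in ⊥ | out ⊥ | ==
  [2] u=1 | in ⊥ | out ⊥ | ==
  [3] u=2 | in ⊥ | out + | ==

Converged values:
  [0] ⊥
  [1] ⊥
  [2] +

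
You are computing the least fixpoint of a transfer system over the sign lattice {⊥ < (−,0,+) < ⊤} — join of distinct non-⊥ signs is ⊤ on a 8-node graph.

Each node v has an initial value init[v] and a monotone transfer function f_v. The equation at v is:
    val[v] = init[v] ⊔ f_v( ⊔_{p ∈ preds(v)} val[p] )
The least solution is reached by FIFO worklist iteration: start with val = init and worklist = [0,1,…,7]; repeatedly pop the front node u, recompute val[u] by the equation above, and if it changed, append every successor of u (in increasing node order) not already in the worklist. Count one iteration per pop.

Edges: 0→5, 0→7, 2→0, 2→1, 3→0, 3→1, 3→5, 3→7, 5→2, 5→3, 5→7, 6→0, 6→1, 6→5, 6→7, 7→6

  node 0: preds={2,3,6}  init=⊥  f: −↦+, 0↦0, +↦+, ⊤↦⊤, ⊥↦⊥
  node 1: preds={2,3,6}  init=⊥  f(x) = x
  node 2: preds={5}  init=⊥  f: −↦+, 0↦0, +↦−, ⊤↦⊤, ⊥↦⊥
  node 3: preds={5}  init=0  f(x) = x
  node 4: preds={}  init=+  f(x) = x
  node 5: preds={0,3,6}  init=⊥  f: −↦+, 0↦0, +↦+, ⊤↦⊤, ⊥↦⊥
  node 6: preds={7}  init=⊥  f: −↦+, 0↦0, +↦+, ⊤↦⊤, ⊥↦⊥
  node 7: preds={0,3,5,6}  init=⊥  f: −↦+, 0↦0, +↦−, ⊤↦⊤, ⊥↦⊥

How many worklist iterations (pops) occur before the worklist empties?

Iteration log — 15 steps:
  step 1. node 0  ⊔preds=0  new=0  old=⊥  +wl: 
  step 2. node 1  ⊔preds=0  new=0  old=⊥  +wl: 
  step 3. node 2  ⊔preds=⊥  new=⊥  stable
  step 4. node 3  ⊔preds=⊥  new=0  stable
  step 5. node 4  ⊔preds=⊥  new=+  stable
  step 6. node 5  ⊔preds=0  new=0  old=⊥  +wl: 2,3
  step 7. node 6  ⊔preds=⊥  new=⊥  stable
  step 8. node 7  ⊔preds=0  new=0  old=⊥  +wl: 6
  step 9. node 2  ⊔preds=0  new=0  old=⊥  +wl: 0,1
  step 10. node 3  ⊔preds=0  new=0  stable
  step 11. node 6  ⊔preds=0  new=0  old=⊥  +wl: 5,7
  step 12. node 0  ⊔preds=0  new=0  stable
  step 13. node 1  ⊔preds=0  new=0  stable
  step 14. node 5  ⊔preds=0  new=0  stable
  step 15. node 7  ⊔preds=0  new=0  stable

Least fixpoint reached:
  node 0: 0
  node 1: 0
  node 2: 0
  node 3: 0
  node 4: +
  node 5: 0
  node 6: 0
  node 7: 0

15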